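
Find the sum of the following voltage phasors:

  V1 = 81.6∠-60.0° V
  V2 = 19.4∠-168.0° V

Step 1 — Convert each phasor to rectangular form:
  V1 = 81.6·(cos(-60.0°) + j·sin(-60.0°)) = 40.8 - j70.67 V
  V2 = 19.4·(cos(-168.0°) + j·sin(-168.0°)) = -18.98 - j4.033 V
Step 2 — Sum components: V_total = 21.82 - j74.7 V.
Step 3 — Convert to polar: |V_total| = 77.82 V, ∠V_total = -73.7°.

V_total = 77.82∠-73.7° V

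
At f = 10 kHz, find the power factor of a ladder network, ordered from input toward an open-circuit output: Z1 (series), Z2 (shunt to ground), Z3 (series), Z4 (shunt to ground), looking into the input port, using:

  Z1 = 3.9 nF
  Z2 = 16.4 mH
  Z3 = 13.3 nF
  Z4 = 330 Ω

Step 1 — Angular frequency: ω = 2π·f = 2π·1e+04 = 6.283e+04 rad/s.
Step 2 — Component impedances:
  Z1: Z = 1/(jωC) = -j/(ω·C) = 0 - j4081 Ω
  Z2: Z = jωL = j·6.283e+04·0.0164 = 0 + j1030 Ω
  Z3: Z = 1/(jωC) = -j/(ω·C) = 0 - j1197 Ω
  Z4: Z = R = 330 Ω
Step 3 — Ladder network (open output): work backward from the far end, alternating series and parallel combinations. Z_in = 2567 - j1758 Ω = 3111∠-34.4° Ω.
Step 4 — Power factor: PF = cos(φ) = Re(Z)/|Z| = 2566.5/3110.8 = 0.825.
Step 5 — Type: Im(Z) = -1758 ⇒ leading (phase φ = -34.4°).

PF = 0.825 (leading, φ = -34.4°)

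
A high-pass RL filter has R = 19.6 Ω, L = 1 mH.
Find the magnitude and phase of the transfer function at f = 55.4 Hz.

Step 1 — Angular frequency: ω = 2π·55.4 = 348.1 rad/s.
Step 2 — Transfer function: H(jω) = jωL/(R + jωL).
Step 3 — Numerator jωL = j·0.3481; denominator R + jωL = 19.6 + j0.3481.
Step 4 — H = 0.0003153 + j0.01775.
Step 5 — Magnitude: |H| = 0.01776 (-35.0 dB); phase: φ = 89.0°.

|H| = 0.01776 (-35.0 dB), φ = 89.0°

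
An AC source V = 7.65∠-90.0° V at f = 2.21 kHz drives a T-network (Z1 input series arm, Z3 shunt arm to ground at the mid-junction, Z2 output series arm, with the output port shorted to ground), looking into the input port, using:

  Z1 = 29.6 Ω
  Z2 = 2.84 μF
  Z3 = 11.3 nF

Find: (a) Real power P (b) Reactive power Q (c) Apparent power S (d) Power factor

Step 1 — Angular frequency: ω = 2π·f = 2π·2210 = 1.389e+04 rad/s.
Step 2 — Component impedances:
  Z1: Z = R = 29.6 Ω
  Z2: Z = 1/(jωC) = -j/(ω·C) = 0 - j25.36 Ω
  Z3: Z = 1/(jωC) = -j/(ω·C) = 0 - j6373 Ω
Step 3 — With the output port shorted to ground, the output series arm Z2 runs from the junction to ground; the shunt arm Z3 also runs from the junction to ground. They appear in parallel: Z3 || Z2 = 0 - j25.26 Ω.
Step 4 — Series with input arm Z1: Z_in = Z1 + (Z3 || Z2) = 29.6 - j25.26 Ω = 38.91∠-40.5° Ω.
Step 5 — Source phasor: V = 7.65∠-90.0° V = 0 - j7.65 V.
Step 6 — Current: I = V / Z = 0.1276 - j0.1496 A = 0.1966∠-49.5° A.
Step 7 — Complex power: S = V·I* = 1.144 - j0.9762 VA.
Step 8 — Real power: P = Re(S) = 1.144 W.
Step 9 — Reactive power: Q = Im(S) = -0.9762 VAR.
Step 10 — Apparent power: |S| = 1.504 VA.
Step 11 — Power factor: PF = P/|S| = 0.7607 (leading).

(a) P = 1.144 W  (b) Q = -0.9762 VAR  (c) S = 1.504 VA  (d) PF = 0.7607 (leading)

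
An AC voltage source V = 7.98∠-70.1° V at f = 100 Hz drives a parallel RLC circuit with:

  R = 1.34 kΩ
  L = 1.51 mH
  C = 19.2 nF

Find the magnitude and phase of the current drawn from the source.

Step 1 — Angular frequency: ω = 2π·f = 2π·100 = 628.3 rad/s.
Step 2 — Component impedances:
  R: Z = R = 1340 Ω
  L: Z = jωL = j·628.3·0.00151 = 0 + j0.9488 Ω
  C: Z = 1/(jωC) = -j/(ω·C) = 0 - j8.289e+04 Ω
Step 3 — Parallel combination: 1/Z_total = 1/R + 1/L + 1/C; Z_total = 0.0006718 + j0.9488 Ω = 0.9488∠90.0° Ω.
Step 4 — Source phasor: V = 7.98∠-70.1° V = 2.716 - j7.503 V.
Step 5 — Ohm's law: I = V / Z_total = (2.716 - j7.503) / (0.0006718 + j0.9488) = -7.907 - j2.868 A.
Step 6 — Convert to polar: |I| = 8.411 A, ∠I = -160.1°.

I = 8.411∠-160.1° A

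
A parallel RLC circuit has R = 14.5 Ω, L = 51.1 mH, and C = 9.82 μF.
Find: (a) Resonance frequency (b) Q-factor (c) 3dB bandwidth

Step 1 — Resonance: ω₀ = 1/√(LC) = 1/√(0.0511·9.82e-06) = 1412 rad/s.
Step 2 — f₀ = ω₀/(2π) = 224.7 Hz.
Step 3 — Parallel Q: Q = R/(ω₀L) = 14.5/(1412·0.0511) = 0.201.
Step 4 — Bandwidth: Δω = ω₀/Q = 7023 rad/s; BW = Δω/(2π) = 1118 Hz.

(a) f₀ = 224.7 Hz  (b) Q = 0.201  (c) BW = 1118 Hz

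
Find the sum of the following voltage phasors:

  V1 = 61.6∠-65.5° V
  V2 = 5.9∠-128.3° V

Step 1 — Convert each phasor to rectangular form:
  V1 = 61.6·(cos(-65.5°) + j·sin(-65.5°)) = 25.55 - j56.05 V
  V2 = 5.9·(cos(-128.3°) + j·sin(-128.3°)) = -3.657 - j4.63 V
Step 2 — Sum components: V_total = 21.89 - j60.68 V.
Step 3 — Convert to polar: |V_total| = 64.51 V, ∠V_total = -70.2°.

V_total = 64.51∠-70.2° V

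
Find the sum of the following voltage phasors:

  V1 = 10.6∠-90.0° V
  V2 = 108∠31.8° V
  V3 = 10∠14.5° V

Step 1 — Convert each phasor to rectangular form:
  V1 = 10.6·(cos(-90.0°) + j·sin(-90.0°)) = 0 - j10.6 V
  V2 = 108·(cos(31.8°) + j·sin(31.8°)) = 91.79 + j56.91 V
  V3 = 10·(cos(14.5°) + j·sin(14.5°)) = 9.681 + j2.504 V
Step 2 — Sum components: V_total = 101.5 + j48.82 V.
Step 3 — Convert to polar: |V_total| = 112.6 V, ∠V_total = 25.7°.

V_total = 112.6∠25.7° V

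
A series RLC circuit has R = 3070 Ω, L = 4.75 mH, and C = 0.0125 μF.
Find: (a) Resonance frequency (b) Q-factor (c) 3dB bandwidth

Step 1 — Resonance condition Im(Z)=0 gives ω₀ = 1/√(LC).
Step 2 — ω₀ = 1/√(0.00475·1.25e-08) = 1.298e+05 rad/s.
Step 3 — f₀ = ω₀/(2π) = 2.065e+04 Hz.
Step 4 — Series Q: Q = ω₀L/R = 1.298e+05·0.00475/3070 = 0.2008.
Step 5 — 3dB bandwidth: Δω = ω₀/Q = 6.463e+05 rad/s; BW = Δω/(2π) = 1.029e+05 Hz.

(a) f₀ = 2.065e+04 Hz  (b) Q = 0.2008  (c) BW = 1.029e+05 Hz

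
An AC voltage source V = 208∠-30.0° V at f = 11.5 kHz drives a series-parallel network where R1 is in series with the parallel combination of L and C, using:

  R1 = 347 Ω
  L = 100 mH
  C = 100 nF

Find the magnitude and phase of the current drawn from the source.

Step 1 — Angular frequency: ω = 2π·f = 2π·1.15e+04 = 7.226e+04 rad/s.
Step 2 — Component impedances:
  R1: Z = R = 347 Ω
  L: Z = jωL = j·7.226e+04·0.1 = 0 + j7226 Ω
  C: Z = 1/(jωC) = -j/(ω·C) = 0 - j138.4 Ω
Step 3 — Parallel branch: L || C = 1/(1/L + 1/C) = 0 - j141.1 Ω.
Step 4 — Series with R1: Z_total = R1 + (L || C) = 347 - j141.1 Ω = 374.6∠-22.1° Ω.
Step 5 — Source phasor: V = 208∠-30.0° V = 180.1 - j104 V.
Step 6 — Ohm's law: I = V / Z_total = (180.1 - j104) / (347 - j141.1) = 0.55 - j0.07605 A.
Step 7 — Convert to polar: |I| = 0.5553 A, ∠I = -7.9°.

I = 0.5553∠-7.9° A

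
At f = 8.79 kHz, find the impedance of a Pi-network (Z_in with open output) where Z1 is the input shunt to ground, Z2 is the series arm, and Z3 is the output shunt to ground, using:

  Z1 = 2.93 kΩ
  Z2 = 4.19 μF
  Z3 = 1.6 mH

Step 1 — Angular frequency: ω = 2π·f = 2π·8790 = 5.523e+04 rad/s.
Step 2 — Component impedances:
  Z1: Z = R = 2930 Ω
  Z2: Z = 1/(jωC) = -j/(ω·C) = 0 - j4.321 Ω
  Z3: Z = jωL = j·5.523e+04·0.0016 = 0 + j88.37 Ω
Step 3 — With open output, the series arm Z2 and the output shunt Z3 appear in series to ground: Z2 + Z3 = 0 + j84.05 Ω.
Step 4 — Parallel with input shunt Z1: Z_in = Z1 || (Z2 + Z3) = 2.409 + j83.98 Ω = 84.01∠88.4° Ω.

Z = 2.409 + j83.98 Ω = 84.01∠88.4° Ω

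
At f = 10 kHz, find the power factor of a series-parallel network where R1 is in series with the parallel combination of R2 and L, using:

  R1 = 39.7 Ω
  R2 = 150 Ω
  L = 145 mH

Step 1 — Angular frequency: ω = 2π·f = 2π·1e+04 = 6.283e+04 rad/s.
Step 2 — Component impedances:
  R1: Z = R = 39.7 Ω
  R2: Z = R = 150 Ω
  L: Z = jωL = j·6.283e+04·0.145 = 0 + j9111 Ω
Step 3 — Parallel branch: R2 || L = 1/(1/R2 + 1/L) = 150 + j2.469 Ω.
Step 4 — Series with R1: Z_total = R1 + (R2 || L) = 189.7 + j2.469 Ω = 189.7∠0.7° Ω.
Step 5 — Power factor: PF = cos(φ) = Re(Z)/|Z| = 189.66/189.68 = 0.9999.
Step 6 — Type: Im(Z) = 2.469 ⇒ lagging (phase φ = 0.7°).

PF = 0.9999 (lagging, φ = 0.7°)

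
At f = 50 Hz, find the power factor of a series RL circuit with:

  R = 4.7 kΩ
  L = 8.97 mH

Step 1 — Angular frequency: ω = 2π·f = 2π·50 = 314.2 rad/s.
Step 2 — Component impedances:
  R: Z = R = 4700 Ω
  L: Z = jωL = j·314.2·0.00897 = 0 + j2.818 Ω
Step 3 — Series combination: Z_total = R + L = 4700 + j2.818 Ω = 4700∠0.0° Ω.
Step 4 — Power factor: PF = cos(φ) = Re(Z)/|Z| = 4700/4700 = 1.
Step 5 — Type: Im(Z) = 2.818 ⇒ lagging (phase φ = 0.0°).

PF = 1 (lagging, φ = 0.0°)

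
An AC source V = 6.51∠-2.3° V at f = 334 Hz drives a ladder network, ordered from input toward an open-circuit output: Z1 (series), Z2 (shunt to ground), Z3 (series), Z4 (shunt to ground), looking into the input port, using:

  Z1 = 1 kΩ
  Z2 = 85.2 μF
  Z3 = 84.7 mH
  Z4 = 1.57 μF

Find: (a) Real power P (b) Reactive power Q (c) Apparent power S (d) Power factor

Step 1 — Angular frequency: ω = 2π·f = 2π·334 = 2099 rad/s.
Step 2 — Component impedances:
  Z1: Z = R = 1000 Ω
  Z2: Z = 1/(jωC) = -j/(ω·C) = 0 - j5.593 Ω
  Z3: Z = jωL = j·2099·0.0847 = 0 + j177.8 Ω
  Z4: Z = 1/(jωC) = -j/(ω·C) = 0 - j303.5 Ω
Step 3 — Ladder network (open output): work backward from the far end, alternating series and parallel combinations. Z_in = 1000 - j5.355 Ω = 1000∠-0.3° Ω.
Step 4 — Source phasor: V = 6.51∠-2.3° V = 6.505 - j0.2613 V.
Step 5 — Current: I = V / Z = 0.006506 - j0.0002264 A = 0.00651∠-2.0° A.
Step 6 — Complex power: S = V·I* = 0.04238 - j0.0002269 VA.
Step 7 — Real power: P = Re(S) = 0.04238 W.
Step 8 — Reactive power: Q = Im(S) = -0.0002269 VAR.
Step 9 — Apparent power: |S| = 0.04238 VA.
Step 10 — Power factor: PF = P/|S| = 1 (leading).

(a) P = 0.04238 W  (b) Q = -0.0002269 VAR  (c) S = 0.04238 VA  (d) PF = 1 (leading)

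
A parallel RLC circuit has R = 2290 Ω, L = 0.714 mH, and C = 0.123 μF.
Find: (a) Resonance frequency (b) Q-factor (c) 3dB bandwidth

Step 1 — Resonance: ω₀ = 1/√(LC) = 1/√(0.000714·1.23e-07) = 1.067e+05 rad/s.
Step 2 — f₀ = ω₀/(2π) = 1.698e+04 Hz.
Step 3 — Parallel Q: Q = R/(ω₀L) = 2290/(1.067e+05·0.000714) = 30.06.
Step 4 — Bandwidth: Δω = ω₀/Q = 3550 rad/s; BW = Δω/(2π) = 565 Hz.

(a) f₀ = 1.698e+04 Hz  (b) Q = 30.06  (c) BW = 565 Hz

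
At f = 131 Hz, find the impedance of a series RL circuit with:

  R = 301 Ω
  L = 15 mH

Step 1 — Angular frequency: ω = 2π·f = 2π·131 = 823.1 rad/s.
Step 2 — Component impedances:
  R: Z = R = 301 Ω
  L: Z = jωL = j·823.1·0.015 = 0 + j12.35 Ω
Step 3 — Series combination: Z_total = R + L = 301 + j12.35 Ω = 301.3∠2.3° Ω.

Z = 301 + j12.35 Ω = 301.3∠2.3° Ω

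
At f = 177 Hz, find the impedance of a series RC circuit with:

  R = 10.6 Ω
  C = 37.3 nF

Step 1 — Angular frequency: ω = 2π·f = 2π·177 = 1112 rad/s.
Step 2 — Component impedances:
  R: Z = R = 10.6 Ω
  C: Z = 1/(jωC) = -j/(ω·C) = 0 - j2.411e+04 Ω
Step 3 — Series combination: Z_total = R + C = 10.6 - j2.411e+04 Ω = 2.411e+04∠-90.0° Ω.

Z = 10.6 - j2.411e+04 Ω = 2.411e+04∠-90.0° Ω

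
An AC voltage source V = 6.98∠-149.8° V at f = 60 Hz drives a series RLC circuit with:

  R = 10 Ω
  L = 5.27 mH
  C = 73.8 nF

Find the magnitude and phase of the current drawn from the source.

Step 1 — Angular frequency: ω = 2π·f = 2π·60 = 377 rad/s.
Step 2 — Component impedances:
  R: Z = R = 10 Ω
  L: Z = jωL = j·377·0.00527 = 0 + j1.987 Ω
  C: Z = 1/(jωC) = -j/(ω·C) = 0 - j3.594e+04 Ω
Step 3 — Series combination: Z_total = R + L + C = 10 - j3.594e+04 Ω = 3.594e+04∠-90.0° Ω.
Step 4 — Source phasor: V = 6.98∠-149.8° V = -6.033 - j3.511 V.
Step 5 — Ohm's law: I = V / Z_total = (-6.033 - j3.511) / (10 - j3.594e+04) = 9.764e-05 - j0.0001679 A.
Step 6 — Convert to polar: |I| = 0.0001942 A, ∠I = -59.8°.

I = 0.0001942∠-59.8° A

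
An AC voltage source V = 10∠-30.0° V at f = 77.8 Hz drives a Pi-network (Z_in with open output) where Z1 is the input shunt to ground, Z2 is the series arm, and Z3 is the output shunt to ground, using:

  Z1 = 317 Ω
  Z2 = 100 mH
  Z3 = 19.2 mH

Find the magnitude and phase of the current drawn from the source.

Step 1 — Angular frequency: ω = 2π·f = 2π·77.8 = 488.8 rad/s.
Step 2 — Component impedances:
  Z1: Z = R = 317 Ω
  Z2: Z = jωL = j·488.8·0.1 = 0 + j48.88 Ω
  Z3: Z = jωL = j·488.8·0.0192 = 0 + j9.386 Ω
Step 3 — With open output, the series arm Z2 and the output shunt Z3 appear in series to ground: Z2 + Z3 = 0 + j58.27 Ω.
Step 4 — Parallel with input shunt Z1: Z_in = Z1 || (Z2 + Z3) = 10.36 + j56.36 Ω = 57.31∠79.6° Ω.
Step 5 — Source phasor: V = 10∠-30.0° V = 8.66 - j5 V.
Step 6 — Ohm's law: I = V / Z_total = (8.66 - j5) / (10.36 + j56.36) = -0.05849 - j0.1644 A.
Step 7 — Convert to polar: |I| = 0.1745 A, ∠I = -109.6°.

I = 0.1745∠-109.6° A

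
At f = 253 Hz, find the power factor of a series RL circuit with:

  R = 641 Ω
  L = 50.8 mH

Step 1 — Angular frequency: ω = 2π·f = 2π·253 = 1590 rad/s.
Step 2 — Component impedances:
  R: Z = R = 641 Ω
  L: Z = jωL = j·1590·0.0508 = 0 + j80.75 Ω
Step 3 — Series combination: Z_total = R + L = 641 + j80.75 Ω = 646.1∠7.2° Ω.
Step 4 — Power factor: PF = cos(φ) = Re(Z)/|Z| = 641/646.07 = 0.9922.
Step 5 — Type: Im(Z) = 80.75 ⇒ lagging (phase φ = 7.2°).

PF = 0.9922 (lagging, φ = 7.2°)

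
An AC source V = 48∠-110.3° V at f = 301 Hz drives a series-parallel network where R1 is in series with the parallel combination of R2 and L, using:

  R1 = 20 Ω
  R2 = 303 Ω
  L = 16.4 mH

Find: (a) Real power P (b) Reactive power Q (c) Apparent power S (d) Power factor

Step 1 — Angular frequency: ω = 2π·f = 2π·301 = 1891 rad/s.
Step 2 — Component impedances:
  R1: Z = R = 20 Ω
  R2: Z = R = 303 Ω
  L: Z = jωL = j·1891·0.0164 = 0 + j31.02 Ω
Step 3 — Parallel branch: R2 || L = 1/(1/R2 + 1/L) = 3.142 + j30.69 Ω.
Step 4 — Series with R1: Z_total = R1 + (R2 || L) = 23.14 + j30.69 Ω = 38.44∠53.0° Ω.
Step 5 — Source phasor: V = 48∠-110.3° V = -16.65 - j45.02 V.
Step 6 — Current: I = V / Z = -1.196 - j0.3591 A = 1.249∠-163.3° A.
Step 7 — Complex power: S = V·I* = 36.08 + j47.86 VA.
Step 8 — Real power: P = Re(S) = 36.08 W.
Step 9 — Reactive power: Q = Im(S) = 47.86 VAR.
Step 10 — Apparent power: |S| = 59.94 VA.
Step 11 — Power factor: PF = P/|S| = 0.602 (lagging).

(a) P = 36.08 W  (b) Q = 47.86 VAR  (c) S = 59.94 VA  (d) PF = 0.602 (lagging)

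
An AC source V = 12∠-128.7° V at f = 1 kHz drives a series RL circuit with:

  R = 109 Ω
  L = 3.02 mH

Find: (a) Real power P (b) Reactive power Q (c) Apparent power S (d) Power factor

Step 1 — Angular frequency: ω = 2π·f = 2π·1000 = 6283 rad/s.
Step 2 — Component impedances:
  R: Z = R = 109 Ω
  L: Z = jωL = j·6283·0.00302 = 0 + j18.98 Ω
Step 3 — Series combination: Z_total = R + L = 109 + j18.98 Ω = 110.6∠9.9° Ω.
Step 4 — Source phasor: V = 12∠-128.7° V = -7.503 - j9.365 V.
Step 5 — Current: I = V / Z = -0.08133 - j0.07176 A = 0.1085∠-138.6° A.
Step 6 — Complex power: S = V·I* = 1.282 + j0.2232 VA.
Step 7 — Real power: P = Re(S) = 1.282 W.
Step 8 — Reactive power: Q = Im(S) = 0.2232 VAR.
Step 9 — Apparent power: |S| = 1.302 VA.
Step 10 — Power factor: PF = P/|S| = 0.9852 (lagging).

(a) P = 1.282 W  (b) Q = 0.2232 VAR  (c) S = 1.302 VA  (d) PF = 0.9852 (lagging)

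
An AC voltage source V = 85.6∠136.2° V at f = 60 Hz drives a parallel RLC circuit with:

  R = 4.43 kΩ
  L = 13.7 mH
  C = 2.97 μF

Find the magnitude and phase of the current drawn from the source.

Step 1 — Angular frequency: ω = 2π·f = 2π·60 = 377 rad/s.
Step 2 — Component impedances:
  R: Z = R = 4430 Ω
  L: Z = jωL = j·377·0.0137 = 0 + j5.165 Ω
  C: Z = 1/(jωC) = -j/(ω·C) = 0 - j893.1 Ω
Step 3 — Parallel combination: 1/Z_total = 1/R + 1/L + 1/C; Z_total = 0.006092 + j5.195 Ω = 5.195∠89.9° Ω.
Step 4 — Source phasor: V = 85.6∠136.2° V = -61.78 + j59.25 V.
Step 5 — Ohm's law: I = V / Z_total = (-61.78 + j59.25) / (0.006092 + j5.195) = 11.39 + j11.91 A.
Step 6 — Convert to polar: |I| = 16.48 A, ∠I = 46.3°.

I = 16.48∠46.3° A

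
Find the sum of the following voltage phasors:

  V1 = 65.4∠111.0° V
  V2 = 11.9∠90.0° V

Step 1 — Convert each phasor to rectangular form:
  V1 = 65.4·(cos(111.0°) + j·sin(111.0°)) = -23.44 + j61.06 V
  V2 = 11.9·(cos(90.0°) + j·sin(90.0°)) = 0 + j11.9 V
Step 2 — Sum components: V_total = -23.44 + j72.96 V.
Step 3 — Convert to polar: |V_total| = 76.63 V, ∠V_total = 107.8°.

V_total = 76.63∠107.8° V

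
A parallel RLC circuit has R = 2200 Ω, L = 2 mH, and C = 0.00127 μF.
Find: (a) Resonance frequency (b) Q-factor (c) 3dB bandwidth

Step 1 — Resonance: ω₀ = 1/√(LC) = 1/√(0.002·1.27e-09) = 6.275e+05 rad/s.
Step 2 — f₀ = ω₀/(2π) = 9.986e+04 Hz.
Step 3 — Parallel Q: Q = R/(ω₀L) = 2200/(6.275e+05·0.002) = 1.753.
Step 4 — Bandwidth: Δω = ω₀/Q = 3.579e+05 rad/s; BW = Δω/(2π) = 5.696e+04 Hz.

(a) f₀ = 9.986e+04 Hz  (b) Q = 1.753  (c) BW = 5.696e+04 Hz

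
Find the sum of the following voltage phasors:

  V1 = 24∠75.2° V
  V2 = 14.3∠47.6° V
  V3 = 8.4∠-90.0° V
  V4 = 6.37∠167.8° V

Step 1 — Convert each phasor to rectangular form:
  V1 = 24·(cos(75.2°) + j·sin(75.2°)) = 6.131 + j23.2 V
  V2 = 14.3·(cos(47.6°) + j·sin(47.6°)) = 9.643 + j10.56 V
  V3 = 8.4·(cos(-90.0°) + j·sin(-90.0°)) = 0 - j8.4 V
  V4 = 6.37·(cos(167.8°) + j·sin(167.8°)) = -6.226 + j1.346 V
Step 2 — Sum components: V_total = 9.547 + j26.71 V.
Step 3 — Convert to polar: |V_total| = 28.36 V, ∠V_total = 70.3°.

V_total = 28.36∠70.3° V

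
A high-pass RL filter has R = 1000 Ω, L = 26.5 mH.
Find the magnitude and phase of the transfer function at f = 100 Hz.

Step 1 — Angular frequency: ω = 2π·100 = 628.3 rad/s.
Step 2 — Transfer function: H(jω) = jωL/(R + jωL).
Step 3 — Numerator jωL = j·16.65; denominator R + jωL = 1000 + j16.65.
Step 4 — H = 0.0002772 + j0.01665.
Step 5 — Magnitude: |H| = 0.01665 (-35.6 dB); phase: φ = 89.0°.

|H| = 0.01665 (-35.6 dB), φ = 89.0°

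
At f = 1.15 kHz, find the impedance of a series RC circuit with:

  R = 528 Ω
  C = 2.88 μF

Step 1 — Angular frequency: ω = 2π·f = 2π·1150 = 7226 rad/s.
Step 2 — Component impedances:
  R: Z = R = 528 Ω
  C: Z = 1/(jωC) = -j/(ω·C) = 0 - j48.05 Ω
Step 3 — Series combination: Z_total = R + C = 528 - j48.05 Ω = 530.2∠-5.2° Ω.

Z = 528 - j48.05 Ω = 530.2∠-5.2° Ω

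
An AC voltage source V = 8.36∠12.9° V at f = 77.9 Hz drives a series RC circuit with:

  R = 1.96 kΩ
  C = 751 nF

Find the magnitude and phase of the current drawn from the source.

Step 1 — Angular frequency: ω = 2π·f = 2π·77.9 = 489.5 rad/s.
Step 2 — Component impedances:
  R: Z = R = 1960 Ω
  C: Z = 1/(jωC) = -j/(ω·C) = 0 - j2720 Ω
Step 3 — Series combination: Z_total = R + C = 1960 - j2720 Ω = 3353∠-54.2° Ω.
Step 4 — Source phasor: V = 8.36∠12.9° V = 8.149 + j1.866 V.
Step 5 — Ohm's law: I = V / Z_total = (8.149 + j1.866) / (1960 - j2720) = 0.0009691 + j0.002297 A.
Step 6 — Convert to polar: |I| = 0.002493 A, ∠I = 67.1°.

I = 0.002493∠67.1° A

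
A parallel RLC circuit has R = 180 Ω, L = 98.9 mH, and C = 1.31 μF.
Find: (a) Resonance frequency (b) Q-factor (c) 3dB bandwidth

Step 1 — Resonance: ω₀ = 1/√(LC) = 1/√(0.0989·1.31e-06) = 2778 rad/s.
Step 2 — f₀ = ω₀/(2π) = 442.2 Hz.
Step 3 — Parallel Q: Q = R/(ω₀L) = 180/(2778·0.0989) = 0.6551.
Step 4 — Bandwidth: Δω = ω₀/Q = 4241 rad/s; BW = Δω/(2π) = 675 Hz.

(a) f₀ = 442.2 Hz  (b) Q = 0.6551  (c) BW = 675 Hz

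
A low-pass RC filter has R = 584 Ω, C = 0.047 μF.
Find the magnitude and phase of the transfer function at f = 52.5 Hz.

Step 1 — Angular frequency: ω = 2π·52.5 = 329.9 rad/s.
Step 2 — Transfer function: H(jω) = 1/(1 + jωRC).
Step 3 — Denominator: 1 + jωRC = 1 + j·329.9·584·4.7e-08 = 1 + j0.009054.
Step 4 — H = 0.9999 - j0.009053.
Step 5 — Magnitude: |H| = 1 (-0.0 dB); phase: φ = -0.5°.

|H| = 1 (-0.0 dB), φ = -0.5°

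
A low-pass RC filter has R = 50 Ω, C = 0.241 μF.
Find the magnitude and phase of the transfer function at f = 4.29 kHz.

Step 1 — Angular frequency: ω = 2π·4290 = 2.695e+04 rad/s.
Step 2 — Transfer function: H(jω) = 1/(1 + jωRC).
Step 3 — Denominator: 1 + jωRC = 1 + j·2.695e+04·50·2.41e-07 = 1 + j0.3248.
Step 4 — H = 0.9046 - j0.2938.
Step 5 — Magnitude: |H| = 0.9511 (-0.4 dB); phase: φ = -18.0°.

|H| = 0.9511 (-0.4 dB), φ = -18.0°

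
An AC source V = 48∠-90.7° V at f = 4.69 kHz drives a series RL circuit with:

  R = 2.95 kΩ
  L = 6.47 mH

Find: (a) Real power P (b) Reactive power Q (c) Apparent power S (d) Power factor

Step 1 — Angular frequency: ω = 2π·f = 2π·4690 = 2.947e+04 rad/s.
Step 2 — Component impedances:
  R: Z = R = 2950 Ω
  L: Z = jωL = j·2.947e+04·0.00647 = 0 + j190.7 Ω
Step 3 — Series combination: Z_total = R + L = 2950 + j190.7 Ω = 2956∠3.7° Ω.
Step 4 — Source phasor: V = 48∠-90.7° V = -0.5864 - j48 V.
Step 5 — Current: I = V / Z = -0.001245 - j0.01619 A = 0.01624∠-94.4° A.
Step 6 — Complex power: S = V·I* = 0.7778 + j0.05027 VA.
Step 7 — Real power: P = Re(S) = 0.7778 W.
Step 8 — Reactive power: Q = Im(S) = 0.05027 VAR.
Step 9 — Apparent power: |S| = 0.7794 VA.
Step 10 — Power factor: PF = P/|S| = 0.9979 (lagging).

(a) P = 0.7778 W  (b) Q = 0.05027 VAR  (c) S = 0.7794 VA  (d) PF = 0.9979 (lagging)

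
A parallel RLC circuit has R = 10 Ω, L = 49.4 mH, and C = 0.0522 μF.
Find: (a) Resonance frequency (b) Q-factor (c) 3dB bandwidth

Step 1 — Resonance: ω₀ = 1/√(LC) = 1/√(0.0494·5.22e-08) = 1.969e+04 rad/s.
Step 2 — f₀ = ω₀/(2π) = 3134 Hz.
Step 3 — Parallel Q: Q = R/(ω₀L) = 10/(1.969e+04·0.0494) = 0.01028.
Step 4 — Bandwidth: Δω = ω₀/Q = 1.916e+06 rad/s; BW = Δω/(2π) = 3.049e+05 Hz.

(a) f₀ = 3134 Hz  (b) Q = 0.01028  (c) BW = 3.049e+05 Hz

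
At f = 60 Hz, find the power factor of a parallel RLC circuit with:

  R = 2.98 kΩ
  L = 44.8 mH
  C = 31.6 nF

Step 1 — Angular frequency: ω = 2π·f = 2π·60 = 377 rad/s.
Step 2 — Component impedances:
  R: Z = R = 2980 Ω
  L: Z = jωL = j·377·0.0448 = 0 + j16.89 Ω
  C: Z = 1/(jωC) = -j/(ω·C) = 0 - j8.394e+04 Ω
Step 3 — Parallel combination: 1/Z_total = 1/R + 1/L + 1/C; Z_total = 0.09576 + j16.89 Ω = 16.89∠89.7° Ω.
Step 4 — Power factor: PF = cos(φ) = Re(Z)/|Z| = 0.095755/16.892 = 0.005669.
Step 5 — Type: Im(Z) = 16.89 ⇒ lagging (phase φ = 89.7°).

PF = 0.005669 (lagging, φ = 89.7°)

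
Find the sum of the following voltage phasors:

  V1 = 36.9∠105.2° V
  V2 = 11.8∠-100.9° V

Step 1 — Convert each phasor to rectangular form:
  V1 = 36.9·(cos(105.2°) + j·sin(105.2°)) = -9.675 + j35.61 V
  V2 = 11.8·(cos(-100.9°) + j·sin(-100.9°)) = -2.231 - j11.59 V
Step 2 — Sum components: V_total = -11.91 + j24.02 V.
Step 3 — Convert to polar: |V_total| = 26.81 V, ∠V_total = 116.4°.

V_total = 26.81∠116.4° V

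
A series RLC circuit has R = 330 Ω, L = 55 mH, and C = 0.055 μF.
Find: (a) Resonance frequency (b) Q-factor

Step 1 — Resonance condition Im(Z)=0 gives ω₀ = 1/√(LC).
Step 2 — ω₀ = 1/√(0.055·5.5e-08) = 1.818e+04 rad/s.
Step 3 — f₀ = ω₀/(2π) = 2894 Hz.
Step 4 — Series Q: Q = ω₀L/R = 1.818e+04·0.055/330 = 3.03.

(a) f₀ = 2894 Hz  (b) Q = 3.03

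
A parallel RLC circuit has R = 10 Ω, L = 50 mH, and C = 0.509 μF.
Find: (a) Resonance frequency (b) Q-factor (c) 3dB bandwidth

Step 1 — Resonance: ω₀ = 1/√(LC) = 1/√(0.05·5.09e-07) = 6268 rad/s.
Step 2 — f₀ = ω₀/(2π) = 997.6 Hz.
Step 3 — Parallel Q: Q = R/(ω₀L) = 10/(6268·0.05) = 0.03191.
Step 4 — Bandwidth: Δω = ω₀/Q = 1.965e+05 rad/s; BW = Δω/(2π) = 3.127e+04 Hz.

(a) f₀ = 997.6 Hz  (b) Q = 0.03191  (c) BW = 3.127e+04 Hz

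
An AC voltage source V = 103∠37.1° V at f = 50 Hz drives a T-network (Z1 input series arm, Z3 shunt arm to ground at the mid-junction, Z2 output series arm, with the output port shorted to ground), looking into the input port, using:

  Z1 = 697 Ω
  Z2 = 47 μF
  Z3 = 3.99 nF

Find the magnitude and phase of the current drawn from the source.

Step 1 — Angular frequency: ω = 2π·f = 2π·50 = 314.2 rad/s.
Step 2 — Component impedances:
  Z1: Z = R = 697 Ω
  Z2: Z = 1/(jωC) = -j/(ω·C) = 0 - j67.73 Ω
  Z3: Z = 1/(jωC) = -j/(ω·C) = 0 - j7.978e+05 Ω
Step 3 — With the output port shorted to ground, the output series arm Z2 runs from the junction to ground; the shunt arm Z3 also runs from the junction to ground. They appear in parallel: Z3 || Z2 = 0 - j67.72 Ω.
Step 4 — Series with input arm Z1: Z_in = Z1 + (Z3 || Z2) = 697 - j67.72 Ω = 700.3∠-5.5° Ω.
Step 5 — Source phasor: V = 103∠37.1° V = 82.15 + j62.13 V.
Step 6 — Ohm's law: I = V / Z_total = (82.15 + j62.13) / (697 - j67.72) = 0.1082 + j0.09965 A.
Step 7 — Convert to polar: |I| = 0.1471 A, ∠I = 42.6°.

I = 0.1471∠42.6° A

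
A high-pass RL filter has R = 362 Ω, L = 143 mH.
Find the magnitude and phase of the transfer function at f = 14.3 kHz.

Step 1 — Angular frequency: ω = 2π·1.43e+04 = 8.985e+04 rad/s.
Step 2 — Transfer function: H(jω) = jωL/(R + jωL).
Step 3 — Numerator jωL = j·1.285e+04; denominator R + jωL = 362 + j1.285e+04.
Step 4 — H = 0.9992 + j0.02815.
Step 5 — Magnitude: |H| = 0.9996 (-0.0 dB); phase: φ = 1.6°.

|H| = 0.9996 (-0.0 dB), φ = 1.6°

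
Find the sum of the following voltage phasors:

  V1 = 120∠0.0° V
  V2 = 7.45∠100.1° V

Step 1 — Convert each phasor to rectangular form:
  V1 = 120·(cos(0.0°) + j·sin(0.0°)) = 120 V
  V2 = 7.45·(cos(100.1°) + j·sin(100.1°)) = -1.306 + j7.335 V
Step 2 — Sum components: V_total = 118.7 + j7.335 V.
Step 3 — Convert to polar: |V_total| = 118.9 V, ∠V_total = 3.5°.

V_total = 118.9∠3.5° V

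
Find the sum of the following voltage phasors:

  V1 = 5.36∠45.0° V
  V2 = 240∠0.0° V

Step 1 — Convert each phasor to rectangular form:
  V1 = 5.36·(cos(45.0°) + j·sin(45.0°)) = 3.79 + j3.79 V
  V2 = 240·(cos(0.0°) + j·sin(0.0°)) = 240 V
Step 2 — Sum components: V_total = 243.8 + j3.79 V.
Step 3 — Convert to polar: |V_total| = 243.8 V, ∠V_total = 0.9°.

V_total = 243.8∠0.9° V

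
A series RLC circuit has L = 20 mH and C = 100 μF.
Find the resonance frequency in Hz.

Step 1 — Resonance condition Im(Z)=0 gives ω₀ = 1/√(LC).
Step 2 — ω₀ = 1/√(0.02·0.0001) = 707.1 rad/s.
Step 3 — f₀ = ω₀/(2π) = 112.5 Hz.

f₀ = 112.5 Hz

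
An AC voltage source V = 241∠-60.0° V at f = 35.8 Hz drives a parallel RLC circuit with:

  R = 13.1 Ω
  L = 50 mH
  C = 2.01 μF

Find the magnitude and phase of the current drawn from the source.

Step 1 — Angular frequency: ω = 2π·f = 2π·35.8 = 224.9 rad/s.
Step 2 — Component impedances:
  R: Z = R = 13.1 Ω
  L: Z = jωL = j·224.9·0.05 = 0 + j11.25 Ω
  C: Z = 1/(jωC) = -j/(ω·C) = 0 - j2212 Ω
Step 3 — Parallel combination: 1/Z_total = 1/R + 1/L + 1/C; Z_total = 5.591 + j6.479 Ω = 8.558∠49.2° Ω.
Step 4 — Source phasor: V = 241∠-60.0° V = 120.5 - j208.7 V.
Step 5 — Ohm's law: I = V / Z_total = (120.5 - j208.7) / (5.591 + j6.479) = -9.264 - j26.59 A.
Step 6 — Convert to polar: |I| = 28.16 A, ∠I = -109.2°.

I = 28.16∠-109.2° A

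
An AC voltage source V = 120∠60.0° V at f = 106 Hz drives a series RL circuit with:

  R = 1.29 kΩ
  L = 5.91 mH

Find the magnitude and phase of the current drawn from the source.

Step 1 — Angular frequency: ω = 2π·f = 2π·106 = 666 rad/s.
Step 2 — Component impedances:
  R: Z = R = 1290 Ω
  L: Z = jωL = j·666·0.00591 = 0 + j3.936 Ω
Step 3 — Series combination: Z_total = R + L = 1290 + j3.936 Ω = 1290∠0.2° Ω.
Step 4 — Source phasor: V = 120∠60.0° V = 60 + j103.9 V.
Step 5 — Ohm's law: I = V / Z_total = (60 + j103.9) / (1290 + j3.936) = 0.04676 + j0.08042 A.
Step 6 — Convert to polar: |I| = 0.09302 A, ∠I = 59.8°.

I = 0.09302∠59.8° A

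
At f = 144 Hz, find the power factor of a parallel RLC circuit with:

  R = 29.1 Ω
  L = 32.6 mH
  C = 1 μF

Step 1 — Angular frequency: ω = 2π·f = 2π·144 = 904.8 rad/s.
Step 2 — Component impedances:
  R: Z = R = 29.1 Ω
  L: Z = jωL = j·904.8·0.0326 = 0 + j29.5 Ω
  C: Z = 1/(jωC) = -j/(ω·C) = 0 - j1105 Ω
Step 3 — Parallel combination: 1/Z_total = 1/R + 1/L + 1/C; Z_total = 15.14 + j14.54 Ω = 20.99∠43.8° Ω.
Step 4 — Power factor: PF = cos(φ) = Re(Z)/|Z| = 15.14/20.99 = 0.7213.
Step 5 — Type: Im(Z) = 14.54 ⇒ lagging (phase φ = 43.8°).

PF = 0.7213 (lagging, φ = 43.8°)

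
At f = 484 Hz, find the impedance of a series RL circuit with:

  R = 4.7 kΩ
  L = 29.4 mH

Step 1 — Angular frequency: ω = 2π·f = 2π·484 = 3041 rad/s.
Step 2 — Component impedances:
  R: Z = R = 4700 Ω
  L: Z = jωL = j·3041·0.0294 = 0 + j89.41 Ω
Step 3 — Series combination: Z_total = R + L = 4700 + j89.41 Ω = 4701∠1.1° Ω.

Z = 4700 + j89.41 Ω = 4701∠1.1° Ω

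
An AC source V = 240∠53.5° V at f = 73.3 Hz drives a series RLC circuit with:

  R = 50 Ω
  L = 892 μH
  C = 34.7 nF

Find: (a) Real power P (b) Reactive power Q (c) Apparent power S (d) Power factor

Step 1 — Angular frequency: ω = 2π·f = 2π·73.3 = 460.6 rad/s.
Step 2 — Component impedances:
  R: Z = R = 50 Ω
  L: Z = jωL = j·460.6·0.000892 = 0 + j0.4108 Ω
  C: Z = 1/(jωC) = -j/(ω·C) = 0 - j6.257e+04 Ω
Step 3 — Series combination: Z_total = R + L + C = 50 - j6.257e+04 Ω = 6.257e+04∠-90.0° Ω.
Step 4 — Source phasor: V = 240∠53.5° V = 142.8 + j192.9 V.
Step 5 — Current: I = V / Z = -0.003081 + j0.002284 A = 0.003836∠143.5° A.
Step 6 — Complex power: S = V·I* = 0.0007356 - j0.9205 VA.
Step 7 — Real power: P = Re(S) = 0.0007356 W.
Step 8 — Reactive power: Q = Im(S) = -0.9205 VAR.
Step 9 — Apparent power: |S| = 0.9205 VA.
Step 10 — Power factor: PF = P/|S| = 0.0007991 (leading).

(a) P = 0.0007356 W  (b) Q = -0.9205 VAR  (c) S = 0.9205 VA  (d) PF = 0.0007991 (leading)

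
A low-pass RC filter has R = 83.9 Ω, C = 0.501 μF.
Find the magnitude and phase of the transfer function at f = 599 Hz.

Step 1 — Angular frequency: ω = 2π·599 = 3764 rad/s.
Step 2 — Transfer function: H(jω) = 1/(1 + jωRC).
Step 3 — Denominator: 1 + jωRC = 1 + j·3764·83.9·5.01e-07 = 1 + j0.1582.
Step 4 — H = 0.9756 - j0.1543.
Step 5 — Magnitude: |H| = 0.9877 (-0.1 dB); phase: φ = -9.0°.

|H| = 0.9877 (-0.1 dB), φ = -9.0°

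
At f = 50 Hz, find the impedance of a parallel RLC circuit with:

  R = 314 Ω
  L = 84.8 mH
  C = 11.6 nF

Step 1 — Angular frequency: ω = 2π·f = 2π·50 = 314.2 rad/s.
Step 2 — Component impedances:
  R: Z = R = 314 Ω
  L: Z = jωL = j·314.2·0.0848 = 0 + j26.64 Ω
  C: Z = 1/(jωC) = -j/(ω·C) = 0 - j2.744e+05 Ω
Step 3 — Parallel combination: 1/Z_total = 1/R + 1/L + 1/C; Z_total = 2.245 + j26.45 Ω = 26.55∠85.1° Ω.

Z = 2.245 + j26.45 Ω = 26.55∠85.1° Ω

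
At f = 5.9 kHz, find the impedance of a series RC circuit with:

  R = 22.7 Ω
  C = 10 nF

Step 1 — Angular frequency: ω = 2π·f = 2π·5900 = 3.707e+04 rad/s.
Step 2 — Component impedances:
  R: Z = R = 22.7 Ω
  C: Z = 1/(jωC) = -j/(ω·C) = 0 - j2698 Ω
Step 3 — Series combination: Z_total = R + C = 22.7 - j2698 Ω = 2698∠-89.5° Ω.

Z = 22.7 - j2698 Ω = 2698∠-89.5° Ω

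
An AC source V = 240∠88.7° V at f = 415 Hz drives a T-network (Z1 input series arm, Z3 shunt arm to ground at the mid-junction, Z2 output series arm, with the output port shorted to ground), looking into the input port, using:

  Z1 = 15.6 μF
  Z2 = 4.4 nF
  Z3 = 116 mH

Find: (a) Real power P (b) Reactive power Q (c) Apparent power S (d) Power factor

Step 1 — Angular frequency: ω = 2π·f = 2π·415 = 2608 rad/s.
Step 2 — Component impedances:
  Z1: Z = 1/(jωC) = -j/(ω·C) = 0 - j24.58 Ω
  Z2: Z = 1/(jωC) = -j/(ω·C) = 0 - j8.716e+04 Ω
  Z3: Z = jωL = j·2608·0.116 = 0 + j302.5 Ω
Step 3 — With the output port shorted to ground, the output series arm Z2 runs from the junction to ground; the shunt arm Z3 also runs from the junction to ground. They appear in parallel: Z3 || Z2 = 0 + j303.5 Ω.
Step 4 — Series with input arm Z1: Z_in = Z1 + (Z3 || Z2) = 0 + j278.9 Ω = 278.9∠90.0° Ω.
Step 5 — Source phasor: V = 240∠88.7° V = 5.445 + j239.9 V.
Step 6 — Current: I = V / Z = 0.8602 - j0.01952 A = 0.8604∠-1.3° A.
Step 7 — Complex power: S = V·I* = 0 + j206.5 VA.
Step 8 — Real power: P = Re(S) = 0 W.
Step 9 — Reactive power: Q = Im(S) = 206.5 VAR.
Step 10 — Apparent power: |S| = 206.5 VA.
Step 11 — Power factor: PF = P/|S| = 0 (lagging).

(a) P = 0 W  (b) Q = 206.5 VAR  (c) S = 206.5 VA  (d) PF = 0 (lagging)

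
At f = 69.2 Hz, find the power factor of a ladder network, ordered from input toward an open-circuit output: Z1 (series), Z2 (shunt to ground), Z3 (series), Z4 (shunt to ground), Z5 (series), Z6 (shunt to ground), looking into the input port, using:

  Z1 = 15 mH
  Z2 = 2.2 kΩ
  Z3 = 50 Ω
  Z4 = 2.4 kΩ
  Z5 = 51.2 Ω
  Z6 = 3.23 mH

Step 1 — Angular frequency: ω = 2π·f = 2π·69.2 = 434.8 rad/s.
Step 2 — Component impedances:
  Z1: Z = jωL = j·434.8·0.015 = 0 + j6.522 Ω
  Z2: Z = R = 2200 Ω
  Z3: Z = R = 50 Ω
  Z4: Z = R = 2400 Ω
  Z5: Z = R = 51.2 Ω
  Z6: Z = jωL = j·434.8·0.00323 = 0 + j1.404 Ω
Step 3 — Ladder network (open output): work backward from the far end, alternating series and parallel combinations. Z_in = 95.77 + j7.754 Ω = 96.09∠4.6° Ω.
Step 4 — Power factor: PF = cos(φ) = Re(Z)/|Z| = 95.77/96.09 = 0.9967.
Step 5 — Type: Im(Z) = 7.754 ⇒ lagging (phase φ = 4.6°).

PF = 0.9967 (lagging, φ = 4.6°)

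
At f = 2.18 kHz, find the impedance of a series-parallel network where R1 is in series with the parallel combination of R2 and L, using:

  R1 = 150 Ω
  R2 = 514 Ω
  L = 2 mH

Step 1 — Angular frequency: ω = 2π·f = 2π·2180 = 1.37e+04 rad/s.
Step 2 — Component impedances:
  R1: Z = R = 150 Ω
  R2: Z = R = 514 Ω
  L: Z = jωL = j·1.37e+04·0.002 = 0 + j27.39 Ω
Step 3 — Parallel branch: R2 || L = 1/(1/R2 + 1/L) = 1.456 + j27.32 Ω.
Step 4 — Series with R1: Z_total = R1 + (R2 || L) = 151.5 + j27.32 Ω = 153.9∠10.2° Ω.

Z = 151.5 + j27.32 Ω = 153.9∠10.2° Ω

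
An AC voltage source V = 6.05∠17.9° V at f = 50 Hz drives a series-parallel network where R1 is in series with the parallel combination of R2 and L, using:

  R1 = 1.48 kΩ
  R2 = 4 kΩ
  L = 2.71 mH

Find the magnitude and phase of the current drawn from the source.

Step 1 — Angular frequency: ω = 2π·f = 2π·50 = 314.2 rad/s.
Step 2 — Component impedances:
  R1: Z = R = 1480 Ω
  R2: Z = R = 4000 Ω
  L: Z = jωL = j·314.2·0.00271 = 0 + j0.8514 Ω
Step 3 — Parallel branch: R2 || L = 1/(1/R2 + 1/L) = 0.0001812 + j0.8514 Ω.
Step 4 — Series with R1: Z_total = R1 + (R2 || L) = 1480 + j0.8514 Ω = 1480∠0.0° Ω.
Step 5 — Source phasor: V = 6.05∠17.9° V = 5.757 + j1.86 V.
Step 6 — Ohm's law: I = V / Z_total = (5.757 + j1.86) / (1480 + j0.8514) = 0.003891 + j0.001254 A.
Step 7 — Convert to polar: |I| = 0.004088 A, ∠I = 17.9°.

I = 0.004088∠17.9° A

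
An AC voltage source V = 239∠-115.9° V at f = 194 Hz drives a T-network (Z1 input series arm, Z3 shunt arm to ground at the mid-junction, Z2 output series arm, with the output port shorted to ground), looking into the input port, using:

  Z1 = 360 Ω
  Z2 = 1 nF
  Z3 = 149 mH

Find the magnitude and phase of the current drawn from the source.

Step 1 — Angular frequency: ω = 2π·f = 2π·194 = 1219 rad/s.
Step 2 — Component impedances:
  Z1: Z = R = 360 Ω
  Z2: Z = 1/(jωC) = -j/(ω·C) = 0 - j8.204e+05 Ω
  Z3: Z = jωL = j·1219·0.149 = 0 + j181.6 Ω
Step 3 — With the output port shorted to ground, the output series arm Z2 runs from the junction to ground; the shunt arm Z3 also runs from the junction to ground. They appear in parallel: Z3 || Z2 = 0 + j181.7 Ω.
Step 4 — Series with input arm Z1: Z_in = Z1 + (Z3 || Z2) = 360 + j181.7 Ω = 403.2∠26.8° Ω.
Step 5 — Source phasor: V = 239∠-115.9° V = -104.4 - j215 V.
Step 6 — Ohm's law: I = V / Z_total = (-104.4 - j215) / (360 + j181.7) = -0.4713 - j0.3594 A.
Step 7 — Convert to polar: |I| = 0.5927 A, ∠I = -142.7°.

I = 0.5927∠-142.7° A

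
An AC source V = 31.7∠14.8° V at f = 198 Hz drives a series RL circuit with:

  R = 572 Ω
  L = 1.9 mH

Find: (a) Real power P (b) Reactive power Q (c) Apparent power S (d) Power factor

Step 1 — Angular frequency: ω = 2π·f = 2π·198 = 1244 rad/s.
Step 2 — Component impedances:
  R: Z = R = 572 Ω
  L: Z = jωL = j·1244·0.0019 = 0 + j2.364 Ω
Step 3 — Series combination: Z_total = R + L = 572 + j2.364 Ω = 572∠0.2° Ω.
Step 4 — Source phasor: V = 31.7∠14.8° V = 30.65 + j8.098 V.
Step 5 — Current: I = V / Z = 0.05364 + j0.01394 A = 0.05542∠14.6° A.
Step 6 — Complex power: S = V·I* = 1.757 + j0.00726 VA.
Step 7 — Real power: P = Re(S) = 1.757 W.
Step 8 — Reactive power: Q = Im(S) = 0.00726 VAR.
Step 9 — Apparent power: |S| = 1.757 VA.
Step 10 — Power factor: PF = P/|S| = 1 (lagging).

(a) P = 1.757 W  (b) Q = 0.00726 VAR  (c) S = 1.757 VA  (d) PF = 1 (lagging)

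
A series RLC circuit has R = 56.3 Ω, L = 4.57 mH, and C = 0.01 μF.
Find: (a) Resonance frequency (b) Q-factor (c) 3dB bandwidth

Step 1 — Resonance: ω₀ = 1/√(LC) = 1/√(0.00457·1e-08) = 1.479e+05 rad/s.
Step 2 — f₀ = ω₀/(2π) = 2.354e+04 Hz.
Step 3 — Series Q: Q = ω₀L/R = 1.479e+05·0.00457/56.3 = 12.01.
Step 4 — Bandwidth: Δω = ω₀/Q = 1.232e+04 rad/s; BW = Δω/(2π) = 1961 Hz.

(a) f₀ = 2.354e+04 Hz  (b) Q = 12.01  (c) BW = 1961 Hz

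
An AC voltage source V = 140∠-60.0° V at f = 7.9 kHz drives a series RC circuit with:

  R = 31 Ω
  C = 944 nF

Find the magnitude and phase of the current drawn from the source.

Step 1 — Angular frequency: ω = 2π·f = 2π·7900 = 4.964e+04 rad/s.
Step 2 — Component impedances:
  R: Z = R = 31 Ω
  C: Z = 1/(jωC) = -j/(ω·C) = 0 - j21.34 Ω
Step 3 — Series combination: Z_total = R + C = 31 - j21.34 Ω = 37.64∠-34.5° Ω.
Step 4 — Source phasor: V = 140∠-60.0° V = 70 - j121.2 V.
Step 5 — Ohm's law: I = V / Z_total = (70 - j121.2) / (31 - j21.34) = 3.359 - j1.599 A.
Step 6 — Convert to polar: |I| = 3.72 A, ∠I = -25.5°.

I = 3.72∠-25.5° A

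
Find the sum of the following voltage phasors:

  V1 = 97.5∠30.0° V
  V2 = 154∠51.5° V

Step 1 — Convert each phasor to rectangular form:
  V1 = 97.5·(cos(30.0°) + j·sin(30.0°)) = 84.44 + j48.75 V
  V2 = 154·(cos(51.5°) + j·sin(51.5°)) = 95.87 + j120.5 V
Step 2 — Sum components: V_total = 180.3 + j169.3 V.
Step 3 — Convert to polar: |V_total| = 247.3 V, ∠V_total = 43.2°.

V_total = 247.3∠43.2° V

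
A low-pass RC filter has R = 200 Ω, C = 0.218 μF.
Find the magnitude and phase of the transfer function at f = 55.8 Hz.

Step 1 — Angular frequency: ω = 2π·55.8 = 350.6 rad/s.
Step 2 — Transfer function: H(jω) = 1/(1 + jωRC).
Step 3 — Denominator: 1 + jωRC = 1 + j·350.6·200·2.18e-07 = 1 + j0.01529.
Step 4 — H = 0.9998 - j0.01528.
Step 5 — Magnitude: |H| = 0.9999 (-0.0 dB); phase: φ = -0.9°.

|H| = 0.9999 (-0.0 dB), φ = -0.9°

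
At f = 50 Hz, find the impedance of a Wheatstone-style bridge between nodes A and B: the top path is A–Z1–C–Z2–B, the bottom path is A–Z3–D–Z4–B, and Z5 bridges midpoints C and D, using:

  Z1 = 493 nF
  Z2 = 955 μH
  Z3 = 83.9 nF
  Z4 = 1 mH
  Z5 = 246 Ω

Step 1 — Angular frequency: ω = 2π·f = 2π·50 = 314.2 rad/s.
Step 2 — Component impedances:
  Z1: Z = 1/(jωC) = -j/(ω·C) = 0 - j6457 Ω
  Z2: Z = jωL = j·314.2·0.000955 = 0 + j0.3 Ω
  Z3: Z = 1/(jωC) = -j/(ω·C) = 0 - j3.794e+04 Ω
  Z4: Z = jωL = j·314.2·0.001 = 0 + j0.3142 Ω
  Z5: Z = R = 246 Ω
Step 3 — Bridge requires nodal analysis (the Z5 bridge couples midpoints C and D, so the two paths cannot be reduced to a simple series/parallel combination). Setting node B to ground and injecting 1 A at node A, the 3-node admittance system at A, C, D solves to V_A = Z_AB = 0.0001805 - j5517 Ω = 5517∠-90.0° Ω.

Z = 0.0001805 - j5517 Ω = 5517∠-90.0° Ω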